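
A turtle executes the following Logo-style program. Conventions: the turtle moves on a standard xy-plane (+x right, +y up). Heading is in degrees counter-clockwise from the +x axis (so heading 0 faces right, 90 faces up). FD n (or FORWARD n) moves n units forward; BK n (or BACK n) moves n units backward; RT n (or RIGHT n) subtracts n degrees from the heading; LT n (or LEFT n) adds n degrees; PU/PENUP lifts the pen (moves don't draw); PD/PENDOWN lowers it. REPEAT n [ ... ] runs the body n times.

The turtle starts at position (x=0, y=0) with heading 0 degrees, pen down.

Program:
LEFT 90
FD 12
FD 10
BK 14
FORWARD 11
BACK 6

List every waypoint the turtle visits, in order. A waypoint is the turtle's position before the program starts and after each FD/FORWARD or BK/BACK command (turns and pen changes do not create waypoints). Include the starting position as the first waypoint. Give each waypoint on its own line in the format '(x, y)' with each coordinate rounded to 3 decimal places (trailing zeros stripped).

Executing turtle program step by step:
Start: pos=(0,0), heading=0, pen down
LT 90: heading 0 -> 90
FD 12: (0,0) -> (0,12) [heading=90, draw]
FD 10: (0,12) -> (0,22) [heading=90, draw]
BK 14: (0,22) -> (0,8) [heading=90, draw]
FD 11: (0,8) -> (0,19) [heading=90, draw]
BK 6: (0,19) -> (0,13) [heading=90, draw]
Final: pos=(0,13), heading=90, 5 segment(s) drawn
Waypoints (6 total):
(0, 0)
(0, 12)
(0, 22)
(0, 8)
(0, 19)
(0, 13)

Answer: (0, 0)
(0, 12)
(0, 22)
(0, 8)
(0, 19)
(0, 13)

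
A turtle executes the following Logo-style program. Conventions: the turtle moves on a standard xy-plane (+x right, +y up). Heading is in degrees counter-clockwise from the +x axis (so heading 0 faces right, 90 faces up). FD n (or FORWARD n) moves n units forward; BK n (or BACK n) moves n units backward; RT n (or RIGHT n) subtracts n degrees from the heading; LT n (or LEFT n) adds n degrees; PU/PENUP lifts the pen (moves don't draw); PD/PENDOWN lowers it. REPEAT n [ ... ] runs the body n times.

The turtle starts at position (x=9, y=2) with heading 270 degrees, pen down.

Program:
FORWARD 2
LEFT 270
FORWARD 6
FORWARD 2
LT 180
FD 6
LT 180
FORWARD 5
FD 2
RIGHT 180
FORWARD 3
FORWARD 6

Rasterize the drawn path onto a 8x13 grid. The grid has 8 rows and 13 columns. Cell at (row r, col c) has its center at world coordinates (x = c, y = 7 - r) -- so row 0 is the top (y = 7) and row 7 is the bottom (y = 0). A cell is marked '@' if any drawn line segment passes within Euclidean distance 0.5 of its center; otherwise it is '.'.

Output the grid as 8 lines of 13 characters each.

Segment 0: (9,2) -> (9,0)
Segment 1: (9,0) -> (3,0)
Segment 2: (3,0) -> (1,0)
Segment 3: (1,0) -> (7,0)
Segment 4: (7,0) -> (2,0)
Segment 5: (2,0) -> (0,0)
Segment 6: (0,0) -> (3,0)
Segment 7: (3,0) -> (9,-0)

Answer: .............
.............
.............
.............
.............
.........@...
.........@...
@@@@@@@@@@...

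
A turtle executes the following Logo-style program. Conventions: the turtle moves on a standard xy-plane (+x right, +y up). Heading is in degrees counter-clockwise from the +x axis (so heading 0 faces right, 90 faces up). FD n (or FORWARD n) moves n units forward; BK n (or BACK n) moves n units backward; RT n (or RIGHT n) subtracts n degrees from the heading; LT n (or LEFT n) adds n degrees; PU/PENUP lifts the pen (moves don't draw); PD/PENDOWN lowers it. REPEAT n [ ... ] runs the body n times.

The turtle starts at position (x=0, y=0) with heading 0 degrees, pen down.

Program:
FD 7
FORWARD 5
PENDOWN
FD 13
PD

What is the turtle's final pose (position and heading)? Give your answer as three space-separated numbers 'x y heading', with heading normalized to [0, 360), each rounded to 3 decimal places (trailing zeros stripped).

Answer: 25 0 0

Derivation:
Executing turtle program step by step:
Start: pos=(0,0), heading=0, pen down
FD 7: (0,0) -> (7,0) [heading=0, draw]
FD 5: (7,0) -> (12,0) [heading=0, draw]
PD: pen down
FD 13: (12,0) -> (25,0) [heading=0, draw]
PD: pen down
Final: pos=(25,0), heading=0, 3 segment(s) drawn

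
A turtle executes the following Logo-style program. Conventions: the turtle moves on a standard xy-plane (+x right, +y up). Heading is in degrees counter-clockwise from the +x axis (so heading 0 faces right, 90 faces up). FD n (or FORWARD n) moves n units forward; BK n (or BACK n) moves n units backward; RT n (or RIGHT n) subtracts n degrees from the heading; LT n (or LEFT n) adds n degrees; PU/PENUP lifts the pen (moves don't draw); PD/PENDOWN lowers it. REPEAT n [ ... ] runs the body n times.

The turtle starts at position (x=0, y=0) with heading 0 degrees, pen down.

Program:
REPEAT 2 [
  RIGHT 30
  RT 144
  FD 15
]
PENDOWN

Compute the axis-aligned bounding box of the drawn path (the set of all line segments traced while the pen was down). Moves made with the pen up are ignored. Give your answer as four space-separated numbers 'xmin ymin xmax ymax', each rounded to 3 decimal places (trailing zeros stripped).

Answer: -14.918 -1.568 0 1.551

Derivation:
Executing turtle program step by step:
Start: pos=(0,0), heading=0, pen down
REPEAT 2 [
  -- iteration 1/2 --
  RT 30: heading 0 -> 330
  RT 144: heading 330 -> 186
  FD 15: (0,0) -> (-14.918,-1.568) [heading=186, draw]
  -- iteration 2/2 --
  RT 30: heading 186 -> 156
  RT 144: heading 156 -> 12
  FD 15: (-14.918,-1.568) -> (-0.246,1.551) [heading=12, draw]
]
PD: pen down
Final: pos=(-0.246,1.551), heading=12, 2 segment(s) drawn

Segment endpoints: x in {-14.918, -0.246, 0}, y in {-1.568, 0, 1.551}
xmin=-14.918, ymin=-1.568, xmax=0, ymax=1.551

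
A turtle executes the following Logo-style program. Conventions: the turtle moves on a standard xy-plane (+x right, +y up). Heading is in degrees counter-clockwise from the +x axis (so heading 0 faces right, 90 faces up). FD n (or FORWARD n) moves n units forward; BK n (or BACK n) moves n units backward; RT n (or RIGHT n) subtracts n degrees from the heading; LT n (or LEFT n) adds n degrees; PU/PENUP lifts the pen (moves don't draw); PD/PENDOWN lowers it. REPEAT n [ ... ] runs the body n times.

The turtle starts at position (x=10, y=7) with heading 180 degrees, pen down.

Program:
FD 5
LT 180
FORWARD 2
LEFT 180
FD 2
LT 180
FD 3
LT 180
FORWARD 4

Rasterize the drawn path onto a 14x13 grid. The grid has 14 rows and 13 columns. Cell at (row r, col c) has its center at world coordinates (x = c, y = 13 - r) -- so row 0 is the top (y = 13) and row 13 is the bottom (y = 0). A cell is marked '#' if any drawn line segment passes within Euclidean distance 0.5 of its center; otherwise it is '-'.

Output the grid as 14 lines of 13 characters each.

Answer: -------------
-------------
-------------
-------------
-------------
-------------
----#######--
-------------
-------------
-------------
-------------
-------------
-------------
-------------

Derivation:
Segment 0: (10,7) -> (5,7)
Segment 1: (5,7) -> (7,7)
Segment 2: (7,7) -> (5,7)
Segment 3: (5,7) -> (8,7)
Segment 4: (8,7) -> (4,7)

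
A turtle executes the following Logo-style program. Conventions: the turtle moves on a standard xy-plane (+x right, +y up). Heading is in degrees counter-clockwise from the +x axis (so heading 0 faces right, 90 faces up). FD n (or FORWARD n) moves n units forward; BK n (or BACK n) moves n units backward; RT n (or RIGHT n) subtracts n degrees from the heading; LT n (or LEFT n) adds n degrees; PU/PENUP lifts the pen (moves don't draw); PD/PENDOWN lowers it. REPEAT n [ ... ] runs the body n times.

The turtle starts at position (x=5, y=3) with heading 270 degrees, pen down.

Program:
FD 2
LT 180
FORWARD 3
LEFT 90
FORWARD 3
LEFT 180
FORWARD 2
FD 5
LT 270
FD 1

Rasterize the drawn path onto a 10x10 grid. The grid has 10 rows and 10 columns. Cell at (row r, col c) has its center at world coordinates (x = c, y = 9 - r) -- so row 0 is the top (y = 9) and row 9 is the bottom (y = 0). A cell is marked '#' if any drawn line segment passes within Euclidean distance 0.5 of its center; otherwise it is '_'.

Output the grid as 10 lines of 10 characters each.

Answer: __________
__________
__________
__________
__________
__########
_____#___#
_____#____
_____#____
__________

Derivation:
Segment 0: (5,3) -> (5,1)
Segment 1: (5,1) -> (5,4)
Segment 2: (5,4) -> (2,4)
Segment 3: (2,4) -> (4,4)
Segment 4: (4,4) -> (9,4)
Segment 5: (9,4) -> (9,3)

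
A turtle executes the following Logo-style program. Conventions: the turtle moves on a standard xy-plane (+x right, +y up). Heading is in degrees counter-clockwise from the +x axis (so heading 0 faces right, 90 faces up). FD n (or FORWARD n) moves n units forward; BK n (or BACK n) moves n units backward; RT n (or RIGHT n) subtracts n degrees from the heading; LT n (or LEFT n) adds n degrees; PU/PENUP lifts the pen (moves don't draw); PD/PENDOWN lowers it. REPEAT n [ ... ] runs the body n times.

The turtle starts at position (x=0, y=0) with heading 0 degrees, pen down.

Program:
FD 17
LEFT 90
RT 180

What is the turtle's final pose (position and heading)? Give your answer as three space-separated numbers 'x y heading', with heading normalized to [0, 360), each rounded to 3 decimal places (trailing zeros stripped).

Answer: 17 0 270

Derivation:
Executing turtle program step by step:
Start: pos=(0,0), heading=0, pen down
FD 17: (0,0) -> (17,0) [heading=0, draw]
LT 90: heading 0 -> 90
RT 180: heading 90 -> 270
Final: pos=(17,0), heading=270, 1 segment(s) drawn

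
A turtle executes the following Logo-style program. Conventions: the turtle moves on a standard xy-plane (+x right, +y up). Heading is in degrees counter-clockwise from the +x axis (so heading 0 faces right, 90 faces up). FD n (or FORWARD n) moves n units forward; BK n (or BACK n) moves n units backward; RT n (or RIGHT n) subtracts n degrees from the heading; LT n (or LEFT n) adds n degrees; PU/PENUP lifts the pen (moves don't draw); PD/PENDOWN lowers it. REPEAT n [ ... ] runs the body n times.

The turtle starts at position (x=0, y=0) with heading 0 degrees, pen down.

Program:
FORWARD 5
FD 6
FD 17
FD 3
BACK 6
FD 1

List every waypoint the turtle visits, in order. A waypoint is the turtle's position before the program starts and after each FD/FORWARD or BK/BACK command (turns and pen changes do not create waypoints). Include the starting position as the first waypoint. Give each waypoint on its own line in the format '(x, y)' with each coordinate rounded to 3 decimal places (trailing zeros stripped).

Answer: (0, 0)
(5, 0)
(11, 0)
(28, 0)
(31, 0)
(25, 0)
(26, 0)

Derivation:
Executing turtle program step by step:
Start: pos=(0,0), heading=0, pen down
FD 5: (0,0) -> (5,0) [heading=0, draw]
FD 6: (5,0) -> (11,0) [heading=0, draw]
FD 17: (11,0) -> (28,0) [heading=0, draw]
FD 3: (28,0) -> (31,0) [heading=0, draw]
BK 6: (31,0) -> (25,0) [heading=0, draw]
FD 1: (25,0) -> (26,0) [heading=0, draw]
Final: pos=(26,0), heading=0, 6 segment(s) drawn
Waypoints (7 total):
(0, 0)
(5, 0)
(11, 0)
(28, 0)
(31, 0)
(25, 0)
(26, 0)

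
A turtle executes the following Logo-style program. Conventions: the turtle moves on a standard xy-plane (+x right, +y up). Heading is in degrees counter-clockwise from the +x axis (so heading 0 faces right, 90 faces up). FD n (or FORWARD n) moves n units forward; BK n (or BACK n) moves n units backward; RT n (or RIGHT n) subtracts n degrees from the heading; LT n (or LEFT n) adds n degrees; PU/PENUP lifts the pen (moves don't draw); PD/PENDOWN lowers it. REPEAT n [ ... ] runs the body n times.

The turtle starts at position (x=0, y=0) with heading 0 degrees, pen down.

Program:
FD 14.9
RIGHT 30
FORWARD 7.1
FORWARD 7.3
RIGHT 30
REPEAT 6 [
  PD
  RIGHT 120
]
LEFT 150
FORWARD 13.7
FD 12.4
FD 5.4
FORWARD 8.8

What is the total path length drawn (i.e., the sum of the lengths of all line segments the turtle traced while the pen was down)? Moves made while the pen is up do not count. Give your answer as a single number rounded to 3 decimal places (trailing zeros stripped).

Executing turtle program step by step:
Start: pos=(0,0), heading=0, pen down
FD 14.9: (0,0) -> (14.9,0) [heading=0, draw]
RT 30: heading 0 -> 330
FD 7.1: (14.9,0) -> (21.049,-3.55) [heading=330, draw]
FD 7.3: (21.049,-3.55) -> (27.371,-7.2) [heading=330, draw]
RT 30: heading 330 -> 300
REPEAT 6 [
  -- iteration 1/6 --
  PD: pen down
  RT 120: heading 300 -> 180
  -- iteration 2/6 --
  PD: pen down
  RT 120: heading 180 -> 60
  -- iteration 3/6 --
  PD: pen down
  RT 120: heading 60 -> 300
  -- iteration 4/6 --
  PD: pen down
  RT 120: heading 300 -> 180
  -- iteration 5/6 --
  PD: pen down
  RT 120: heading 180 -> 60
  -- iteration 6/6 --
  PD: pen down
  RT 120: heading 60 -> 300
]
LT 150: heading 300 -> 90
FD 13.7: (27.371,-7.2) -> (27.371,6.5) [heading=90, draw]
FD 12.4: (27.371,6.5) -> (27.371,18.9) [heading=90, draw]
FD 5.4: (27.371,18.9) -> (27.371,24.3) [heading=90, draw]
FD 8.8: (27.371,24.3) -> (27.371,33.1) [heading=90, draw]
Final: pos=(27.371,33.1), heading=90, 7 segment(s) drawn

Segment lengths:
  seg 1: (0,0) -> (14.9,0), length = 14.9
  seg 2: (14.9,0) -> (21.049,-3.55), length = 7.1
  seg 3: (21.049,-3.55) -> (27.371,-7.2), length = 7.3
  seg 4: (27.371,-7.2) -> (27.371,6.5), length = 13.7
  seg 5: (27.371,6.5) -> (27.371,18.9), length = 12.4
  seg 6: (27.371,18.9) -> (27.371,24.3), length = 5.4
  seg 7: (27.371,24.3) -> (27.371,33.1), length = 8.8
Total = 69.6

Answer: 69.6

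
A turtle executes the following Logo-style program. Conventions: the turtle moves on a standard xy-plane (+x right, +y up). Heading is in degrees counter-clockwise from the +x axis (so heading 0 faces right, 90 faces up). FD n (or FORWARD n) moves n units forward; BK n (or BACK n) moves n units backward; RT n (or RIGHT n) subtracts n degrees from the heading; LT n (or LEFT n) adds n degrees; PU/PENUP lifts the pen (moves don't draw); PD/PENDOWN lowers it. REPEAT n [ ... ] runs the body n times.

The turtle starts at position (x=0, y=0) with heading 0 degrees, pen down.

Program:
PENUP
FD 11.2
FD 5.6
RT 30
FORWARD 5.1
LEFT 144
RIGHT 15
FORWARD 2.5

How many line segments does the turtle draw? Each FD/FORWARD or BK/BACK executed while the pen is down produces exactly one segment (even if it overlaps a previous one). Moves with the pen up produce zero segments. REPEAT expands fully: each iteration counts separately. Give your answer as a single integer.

Executing turtle program step by step:
Start: pos=(0,0), heading=0, pen down
PU: pen up
FD 11.2: (0,0) -> (11.2,0) [heading=0, move]
FD 5.6: (11.2,0) -> (16.8,0) [heading=0, move]
RT 30: heading 0 -> 330
FD 5.1: (16.8,0) -> (21.217,-2.55) [heading=330, move]
LT 144: heading 330 -> 114
RT 15: heading 114 -> 99
FD 2.5: (21.217,-2.55) -> (20.826,-0.081) [heading=99, move]
Final: pos=(20.826,-0.081), heading=99, 0 segment(s) drawn
Segments drawn: 0

Answer: 0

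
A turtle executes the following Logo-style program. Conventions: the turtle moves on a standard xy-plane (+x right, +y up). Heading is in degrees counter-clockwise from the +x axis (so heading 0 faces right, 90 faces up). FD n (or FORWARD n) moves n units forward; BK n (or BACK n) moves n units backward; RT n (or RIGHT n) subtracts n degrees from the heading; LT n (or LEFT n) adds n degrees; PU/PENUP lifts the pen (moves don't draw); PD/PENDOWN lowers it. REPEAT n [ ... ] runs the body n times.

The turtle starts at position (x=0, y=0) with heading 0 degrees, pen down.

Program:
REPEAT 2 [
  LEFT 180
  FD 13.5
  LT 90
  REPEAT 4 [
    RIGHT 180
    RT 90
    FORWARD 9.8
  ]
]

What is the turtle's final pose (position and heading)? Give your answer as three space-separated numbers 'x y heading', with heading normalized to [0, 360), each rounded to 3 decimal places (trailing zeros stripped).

Executing turtle program step by step:
Start: pos=(0,0), heading=0, pen down
REPEAT 2 [
  -- iteration 1/2 --
  LT 180: heading 0 -> 180
  FD 13.5: (0,0) -> (-13.5,0) [heading=180, draw]
  LT 90: heading 180 -> 270
  REPEAT 4 [
    -- iteration 1/4 --
    RT 180: heading 270 -> 90
    RT 90: heading 90 -> 0
    FD 9.8: (-13.5,0) -> (-3.7,0) [heading=0, draw]
    -- iteration 2/4 --
    RT 180: heading 0 -> 180
    RT 90: heading 180 -> 90
    FD 9.8: (-3.7,0) -> (-3.7,9.8) [heading=90, draw]
    -- iteration 3/4 --
    RT 180: heading 90 -> 270
    RT 90: heading 270 -> 180
    FD 9.8: (-3.7,9.8) -> (-13.5,9.8) [heading=180, draw]
    -- iteration 4/4 --
    RT 180: heading 180 -> 0
    RT 90: heading 0 -> 270
    FD 9.8: (-13.5,9.8) -> (-13.5,0) [heading=270, draw]
  ]
  -- iteration 2/2 --
  LT 180: heading 270 -> 90
  FD 13.5: (-13.5,0) -> (-13.5,13.5) [heading=90, draw]
  LT 90: heading 90 -> 180
  REPEAT 4 [
    -- iteration 1/4 --
    RT 180: heading 180 -> 0
    RT 90: heading 0 -> 270
    FD 9.8: (-13.5,13.5) -> (-13.5,3.7) [heading=270, draw]
    -- iteration 2/4 --
    RT 180: heading 270 -> 90
    RT 90: heading 90 -> 0
    FD 9.8: (-13.5,3.7) -> (-3.7,3.7) [heading=0, draw]
    -- iteration 3/4 --
    RT 180: heading 0 -> 180
    RT 90: heading 180 -> 90
    FD 9.8: (-3.7,3.7) -> (-3.7,13.5) [heading=90, draw]
    -- iteration 4/4 --
    RT 180: heading 90 -> 270
    RT 90: heading 270 -> 180
    FD 9.8: (-3.7,13.5) -> (-13.5,13.5) [heading=180, draw]
  ]
]
Final: pos=(-13.5,13.5), heading=180, 10 segment(s) drawn

Answer: -13.5 13.5 180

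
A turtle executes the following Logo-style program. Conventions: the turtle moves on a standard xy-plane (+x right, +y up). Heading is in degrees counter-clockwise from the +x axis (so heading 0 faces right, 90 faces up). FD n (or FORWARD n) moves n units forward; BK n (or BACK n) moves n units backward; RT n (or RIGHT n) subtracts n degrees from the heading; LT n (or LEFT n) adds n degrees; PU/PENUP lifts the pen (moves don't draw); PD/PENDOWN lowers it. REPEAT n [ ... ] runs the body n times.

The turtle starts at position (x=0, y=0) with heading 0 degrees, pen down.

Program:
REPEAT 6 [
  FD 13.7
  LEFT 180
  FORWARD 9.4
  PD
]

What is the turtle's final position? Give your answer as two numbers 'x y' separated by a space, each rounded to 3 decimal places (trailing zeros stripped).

Answer: 0 0

Derivation:
Executing turtle program step by step:
Start: pos=(0,0), heading=0, pen down
REPEAT 6 [
  -- iteration 1/6 --
  FD 13.7: (0,0) -> (13.7,0) [heading=0, draw]
  LT 180: heading 0 -> 180
  FD 9.4: (13.7,0) -> (4.3,0) [heading=180, draw]
  PD: pen down
  -- iteration 2/6 --
  FD 13.7: (4.3,0) -> (-9.4,0) [heading=180, draw]
  LT 180: heading 180 -> 0
  FD 9.4: (-9.4,0) -> (0,0) [heading=0, draw]
  PD: pen down
  -- iteration 3/6 --
  FD 13.7: (0,0) -> (13.7,0) [heading=0, draw]
  LT 180: heading 0 -> 180
  FD 9.4: (13.7,0) -> (4.3,0) [heading=180, draw]
  PD: pen down
  -- iteration 4/6 --
  FD 13.7: (4.3,0) -> (-9.4,0) [heading=180, draw]
  LT 180: heading 180 -> 0
  FD 9.4: (-9.4,0) -> (0,0) [heading=0, draw]
  PD: pen down
  -- iteration 5/6 --
  FD 13.7: (0,0) -> (13.7,0) [heading=0, draw]
  LT 180: heading 0 -> 180
  FD 9.4: (13.7,0) -> (4.3,0) [heading=180, draw]
  PD: pen down
  -- iteration 6/6 --
  FD 13.7: (4.3,0) -> (-9.4,0) [heading=180, draw]
  LT 180: heading 180 -> 0
  FD 9.4: (-9.4,0) -> (0,0) [heading=0, draw]
  PD: pen down
]
Final: pos=(0,0), heading=0, 12 segment(s) drawn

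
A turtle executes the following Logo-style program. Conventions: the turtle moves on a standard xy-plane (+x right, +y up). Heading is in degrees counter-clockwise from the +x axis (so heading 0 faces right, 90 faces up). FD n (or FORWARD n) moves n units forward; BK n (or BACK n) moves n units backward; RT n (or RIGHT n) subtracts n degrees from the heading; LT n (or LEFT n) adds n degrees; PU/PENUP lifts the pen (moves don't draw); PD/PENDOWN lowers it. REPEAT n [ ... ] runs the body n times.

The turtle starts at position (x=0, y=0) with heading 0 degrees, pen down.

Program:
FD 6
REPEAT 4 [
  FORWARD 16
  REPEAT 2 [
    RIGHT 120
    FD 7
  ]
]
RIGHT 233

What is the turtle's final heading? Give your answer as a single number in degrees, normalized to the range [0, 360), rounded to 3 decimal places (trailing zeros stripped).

Answer: 247

Derivation:
Executing turtle program step by step:
Start: pos=(0,0), heading=0, pen down
FD 6: (0,0) -> (6,0) [heading=0, draw]
REPEAT 4 [
  -- iteration 1/4 --
  FD 16: (6,0) -> (22,0) [heading=0, draw]
  REPEAT 2 [
    -- iteration 1/2 --
    RT 120: heading 0 -> 240
    FD 7: (22,0) -> (18.5,-6.062) [heading=240, draw]
    -- iteration 2/2 --
    RT 120: heading 240 -> 120
    FD 7: (18.5,-6.062) -> (15,0) [heading=120, draw]
  ]
  -- iteration 2/4 --
  FD 16: (15,0) -> (7,13.856) [heading=120, draw]
  REPEAT 2 [
    -- iteration 1/2 --
    RT 120: heading 120 -> 0
    FD 7: (7,13.856) -> (14,13.856) [heading=0, draw]
    -- iteration 2/2 --
    RT 120: heading 0 -> 240
    FD 7: (14,13.856) -> (10.5,7.794) [heading=240, draw]
  ]
  -- iteration 3/4 --
  FD 16: (10.5,7.794) -> (2.5,-6.062) [heading=240, draw]
  REPEAT 2 [
    -- iteration 1/2 --
    RT 120: heading 240 -> 120
    FD 7: (2.5,-6.062) -> (-1,0) [heading=120, draw]
    -- iteration 2/2 --
    RT 120: heading 120 -> 0
    FD 7: (-1,0) -> (6,0) [heading=0, draw]
  ]
  -- iteration 4/4 --
  FD 16: (6,0) -> (22,0) [heading=0, draw]
  REPEAT 2 [
    -- iteration 1/2 --
    RT 120: heading 0 -> 240
    FD 7: (22,0) -> (18.5,-6.062) [heading=240, draw]
    -- iteration 2/2 --
    RT 120: heading 240 -> 120
    FD 7: (18.5,-6.062) -> (15,0) [heading=120, draw]
  ]
]
RT 233: heading 120 -> 247
Final: pos=(15,0), heading=247, 13 segment(s) drawn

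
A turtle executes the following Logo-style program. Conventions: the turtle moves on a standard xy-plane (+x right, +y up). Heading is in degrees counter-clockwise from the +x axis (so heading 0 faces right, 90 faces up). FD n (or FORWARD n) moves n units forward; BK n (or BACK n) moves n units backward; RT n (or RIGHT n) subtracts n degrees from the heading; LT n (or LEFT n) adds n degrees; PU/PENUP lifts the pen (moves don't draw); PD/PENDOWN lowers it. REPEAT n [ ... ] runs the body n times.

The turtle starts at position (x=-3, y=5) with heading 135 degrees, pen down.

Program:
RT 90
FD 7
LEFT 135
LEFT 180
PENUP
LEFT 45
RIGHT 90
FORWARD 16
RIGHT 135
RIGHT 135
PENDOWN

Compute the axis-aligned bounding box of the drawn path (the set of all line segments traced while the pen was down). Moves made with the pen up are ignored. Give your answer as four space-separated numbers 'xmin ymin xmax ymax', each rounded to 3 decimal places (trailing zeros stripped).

Answer: -3 5 1.95 9.95

Derivation:
Executing turtle program step by step:
Start: pos=(-3,5), heading=135, pen down
RT 90: heading 135 -> 45
FD 7: (-3,5) -> (1.95,9.95) [heading=45, draw]
LT 135: heading 45 -> 180
LT 180: heading 180 -> 0
PU: pen up
LT 45: heading 0 -> 45
RT 90: heading 45 -> 315
FD 16: (1.95,9.95) -> (13.263,-1.364) [heading=315, move]
RT 135: heading 315 -> 180
RT 135: heading 180 -> 45
PD: pen down
Final: pos=(13.263,-1.364), heading=45, 1 segment(s) drawn

Segment endpoints: x in {-3, 1.95}, y in {5, 9.95}
xmin=-3, ymin=5, xmax=1.95, ymax=9.95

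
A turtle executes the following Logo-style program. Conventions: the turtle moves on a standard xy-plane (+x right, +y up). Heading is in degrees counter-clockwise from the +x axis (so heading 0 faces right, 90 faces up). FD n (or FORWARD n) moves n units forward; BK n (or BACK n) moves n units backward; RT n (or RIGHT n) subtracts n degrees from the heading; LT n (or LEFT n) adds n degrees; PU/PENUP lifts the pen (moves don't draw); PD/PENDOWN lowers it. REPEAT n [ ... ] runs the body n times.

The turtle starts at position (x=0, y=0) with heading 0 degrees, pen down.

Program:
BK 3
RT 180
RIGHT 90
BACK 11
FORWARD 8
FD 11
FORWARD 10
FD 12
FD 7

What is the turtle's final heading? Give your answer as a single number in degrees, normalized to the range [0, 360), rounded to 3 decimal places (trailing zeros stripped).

Answer: 90

Derivation:
Executing turtle program step by step:
Start: pos=(0,0), heading=0, pen down
BK 3: (0,0) -> (-3,0) [heading=0, draw]
RT 180: heading 0 -> 180
RT 90: heading 180 -> 90
BK 11: (-3,0) -> (-3,-11) [heading=90, draw]
FD 8: (-3,-11) -> (-3,-3) [heading=90, draw]
FD 11: (-3,-3) -> (-3,8) [heading=90, draw]
FD 10: (-3,8) -> (-3,18) [heading=90, draw]
FD 12: (-3,18) -> (-3,30) [heading=90, draw]
FD 7: (-3,30) -> (-3,37) [heading=90, draw]
Final: pos=(-3,37), heading=90, 7 segment(s) drawn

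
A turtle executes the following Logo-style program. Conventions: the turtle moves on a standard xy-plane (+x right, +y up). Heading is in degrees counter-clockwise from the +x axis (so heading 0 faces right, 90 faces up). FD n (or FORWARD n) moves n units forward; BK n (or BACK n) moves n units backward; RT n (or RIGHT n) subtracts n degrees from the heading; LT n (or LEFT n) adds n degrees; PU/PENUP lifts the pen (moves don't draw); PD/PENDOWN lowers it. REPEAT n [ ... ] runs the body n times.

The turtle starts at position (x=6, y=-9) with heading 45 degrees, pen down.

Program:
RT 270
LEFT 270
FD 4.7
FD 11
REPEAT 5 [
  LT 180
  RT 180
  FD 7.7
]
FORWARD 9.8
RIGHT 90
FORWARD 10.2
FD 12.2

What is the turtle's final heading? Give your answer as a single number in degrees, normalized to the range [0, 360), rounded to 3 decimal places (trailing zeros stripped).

Answer: 315

Derivation:
Executing turtle program step by step:
Start: pos=(6,-9), heading=45, pen down
RT 270: heading 45 -> 135
LT 270: heading 135 -> 45
FD 4.7: (6,-9) -> (9.323,-5.677) [heading=45, draw]
FD 11: (9.323,-5.677) -> (17.102,2.102) [heading=45, draw]
REPEAT 5 [
  -- iteration 1/5 --
  LT 180: heading 45 -> 225
  RT 180: heading 225 -> 45
  FD 7.7: (17.102,2.102) -> (22.546,7.546) [heading=45, draw]
  -- iteration 2/5 --
  LT 180: heading 45 -> 225
  RT 180: heading 225 -> 45
  FD 7.7: (22.546,7.546) -> (27.991,12.991) [heading=45, draw]
  -- iteration 3/5 --
  LT 180: heading 45 -> 225
  RT 180: heading 225 -> 45
  FD 7.7: (27.991,12.991) -> (33.436,18.436) [heading=45, draw]
  -- iteration 4/5 --
  LT 180: heading 45 -> 225
  RT 180: heading 225 -> 45
  FD 7.7: (33.436,18.436) -> (38.88,23.88) [heading=45, draw]
  -- iteration 5/5 --
  LT 180: heading 45 -> 225
  RT 180: heading 225 -> 45
  FD 7.7: (38.88,23.88) -> (44.325,29.325) [heading=45, draw]
]
FD 9.8: (44.325,29.325) -> (51.255,36.255) [heading=45, draw]
RT 90: heading 45 -> 315
FD 10.2: (51.255,36.255) -> (58.467,29.042) [heading=315, draw]
FD 12.2: (58.467,29.042) -> (67.094,20.416) [heading=315, draw]
Final: pos=(67.094,20.416), heading=315, 10 segment(s) drawn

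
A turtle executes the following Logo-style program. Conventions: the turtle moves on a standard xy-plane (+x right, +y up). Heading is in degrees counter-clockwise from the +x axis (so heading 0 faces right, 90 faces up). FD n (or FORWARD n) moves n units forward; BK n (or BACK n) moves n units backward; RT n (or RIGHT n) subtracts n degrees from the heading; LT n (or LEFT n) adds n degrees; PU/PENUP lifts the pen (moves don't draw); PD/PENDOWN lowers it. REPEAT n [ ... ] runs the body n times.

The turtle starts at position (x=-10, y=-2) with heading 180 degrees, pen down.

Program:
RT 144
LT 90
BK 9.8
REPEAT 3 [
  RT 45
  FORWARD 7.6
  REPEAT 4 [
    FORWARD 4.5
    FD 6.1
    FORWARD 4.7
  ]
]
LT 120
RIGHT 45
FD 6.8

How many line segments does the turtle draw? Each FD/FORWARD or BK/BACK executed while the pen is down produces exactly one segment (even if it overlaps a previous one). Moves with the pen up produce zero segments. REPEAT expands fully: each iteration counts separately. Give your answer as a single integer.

Answer: 41

Derivation:
Executing turtle program step by step:
Start: pos=(-10,-2), heading=180, pen down
RT 144: heading 180 -> 36
LT 90: heading 36 -> 126
BK 9.8: (-10,-2) -> (-4.24,-9.928) [heading=126, draw]
REPEAT 3 [
  -- iteration 1/3 --
  RT 45: heading 126 -> 81
  FD 7.6: (-4.24,-9.928) -> (-3.051,-2.422) [heading=81, draw]
  REPEAT 4 [
    -- iteration 1/4 --
    FD 4.5: (-3.051,-2.422) -> (-2.347,2.023) [heading=81, draw]
    FD 6.1: (-2.347,2.023) -> (-1.393,8.048) [heading=81, draw]
    FD 4.7: (-1.393,8.048) -> (-0.657,12.69) [heading=81, draw]
    -- iteration 2/4 --
    FD 4.5: (-0.657,12.69) -> (0.047,17.134) [heading=81, draw]
    FD 6.1: (0.047,17.134) -> (1.001,23.159) [heading=81, draw]
    FD 4.7: (1.001,23.159) -> (1.736,27.801) [heading=81, draw]
    -- iteration 3/4 --
    FD 4.5: (1.736,27.801) -> (2.44,32.246) [heading=81, draw]
    FD 6.1: (2.44,32.246) -> (3.394,38.271) [heading=81, draw]
    FD 4.7: (3.394,38.271) -> (4.13,42.913) [heading=81, draw]
    -- iteration 4/4 --
    FD 4.5: (4.13,42.913) -> (4.833,47.358) [heading=81, draw]
    FD 6.1: (4.833,47.358) -> (5.788,53.382) [heading=81, draw]
    FD 4.7: (5.788,53.382) -> (6.523,58.025) [heading=81, draw]
  ]
  -- iteration 2/3 --
  RT 45: heading 81 -> 36
  FD 7.6: (6.523,58.025) -> (12.672,62.492) [heading=36, draw]
  REPEAT 4 [
    -- iteration 1/4 --
    FD 4.5: (12.672,62.492) -> (16.312,65.137) [heading=36, draw]
    FD 6.1: (16.312,65.137) -> (21.247,68.722) [heading=36, draw]
    FD 4.7: (21.247,68.722) -> (25.049,71.485) [heading=36, draw]
    -- iteration 2/4 --
    FD 4.5: (25.049,71.485) -> (28.69,74.13) [heading=36, draw]
    FD 6.1: (28.69,74.13) -> (33.625,77.715) [heading=36, draw]
    FD 4.7: (33.625,77.715) -> (37.427,80.478) [heading=36, draw]
    -- iteration 3/4 --
    FD 4.5: (37.427,80.478) -> (41.068,83.123) [heading=36, draw]
    FD 6.1: (41.068,83.123) -> (46.003,86.709) [heading=36, draw]
    FD 4.7: (46.003,86.709) -> (49.805,89.471) [heading=36, draw]
    -- iteration 4/4 --
    FD 4.5: (49.805,89.471) -> (53.446,92.116) [heading=36, draw]
    FD 6.1: (53.446,92.116) -> (58.381,95.702) [heading=36, draw]
    FD 4.7: (58.381,95.702) -> (62.183,98.464) [heading=36, draw]
  ]
  -- iteration 3/3 --
  RT 45: heading 36 -> 351
  FD 7.6: (62.183,98.464) -> (69.69,97.275) [heading=351, draw]
  REPEAT 4 [
    -- iteration 1/4 --
    FD 4.5: (69.69,97.275) -> (74.134,96.571) [heading=351, draw]
    FD 6.1: (74.134,96.571) -> (80.159,95.617) [heading=351, draw]
    FD 4.7: (80.159,95.617) -> (84.801,94.882) [heading=351, draw]
    -- iteration 2/4 --
    FD 4.5: (84.801,94.882) -> (89.246,94.178) [heading=351, draw]
    FD 6.1: (89.246,94.178) -> (95.271,93.224) [heading=351, draw]
    FD 4.7: (95.271,93.224) -> (99.913,92.488) [heading=351, draw]
    -- iteration 3/4 --
    FD 4.5: (99.913,92.488) -> (104.358,91.784) [heading=351, draw]
    FD 6.1: (104.358,91.784) -> (110.383,90.83) [heading=351, draw]
    FD 4.7: (110.383,90.83) -> (115.025,90.095) [heading=351, draw]
    -- iteration 4/4 --
    FD 4.5: (115.025,90.095) -> (119.469,89.391) [heading=351, draw]
    FD 6.1: (119.469,89.391) -> (125.494,88.437) [heading=351, draw]
    FD 4.7: (125.494,88.437) -> (130.136,87.702) [heading=351, draw]
  ]
]
LT 120: heading 351 -> 111
RT 45: heading 111 -> 66
FD 6.8: (130.136,87.702) -> (132.902,93.914) [heading=66, draw]
Final: pos=(132.902,93.914), heading=66, 41 segment(s) drawn
Segments drawn: 41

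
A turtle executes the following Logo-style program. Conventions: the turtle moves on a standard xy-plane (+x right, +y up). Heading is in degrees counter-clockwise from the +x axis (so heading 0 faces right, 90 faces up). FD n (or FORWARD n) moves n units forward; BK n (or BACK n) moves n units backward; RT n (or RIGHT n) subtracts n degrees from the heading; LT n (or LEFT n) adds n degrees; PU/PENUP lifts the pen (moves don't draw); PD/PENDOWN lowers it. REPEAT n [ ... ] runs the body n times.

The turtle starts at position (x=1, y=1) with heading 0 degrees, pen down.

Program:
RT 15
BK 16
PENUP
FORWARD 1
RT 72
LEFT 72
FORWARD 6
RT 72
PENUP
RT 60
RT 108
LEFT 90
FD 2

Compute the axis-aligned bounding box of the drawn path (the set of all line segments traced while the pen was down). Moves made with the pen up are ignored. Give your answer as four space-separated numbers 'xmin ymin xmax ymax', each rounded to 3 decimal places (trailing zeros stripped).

Answer: -14.455 1 1 5.141

Derivation:
Executing turtle program step by step:
Start: pos=(1,1), heading=0, pen down
RT 15: heading 0 -> 345
BK 16: (1,1) -> (-14.455,5.141) [heading=345, draw]
PU: pen up
FD 1: (-14.455,5.141) -> (-13.489,4.882) [heading=345, move]
RT 72: heading 345 -> 273
LT 72: heading 273 -> 345
FD 6: (-13.489,4.882) -> (-7.693,3.329) [heading=345, move]
RT 72: heading 345 -> 273
PU: pen up
RT 60: heading 273 -> 213
RT 108: heading 213 -> 105
LT 90: heading 105 -> 195
FD 2: (-7.693,3.329) -> (-9.625,2.812) [heading=195, move]
Final: pos=(-9.625,2.812), heading=195, 1 segment(s) drawn

Segment endpoints: x in {-14.455, 1}, y in {1, 5.141}
xmin=-14.455, ymin=1, xmax=1, ymax=5.141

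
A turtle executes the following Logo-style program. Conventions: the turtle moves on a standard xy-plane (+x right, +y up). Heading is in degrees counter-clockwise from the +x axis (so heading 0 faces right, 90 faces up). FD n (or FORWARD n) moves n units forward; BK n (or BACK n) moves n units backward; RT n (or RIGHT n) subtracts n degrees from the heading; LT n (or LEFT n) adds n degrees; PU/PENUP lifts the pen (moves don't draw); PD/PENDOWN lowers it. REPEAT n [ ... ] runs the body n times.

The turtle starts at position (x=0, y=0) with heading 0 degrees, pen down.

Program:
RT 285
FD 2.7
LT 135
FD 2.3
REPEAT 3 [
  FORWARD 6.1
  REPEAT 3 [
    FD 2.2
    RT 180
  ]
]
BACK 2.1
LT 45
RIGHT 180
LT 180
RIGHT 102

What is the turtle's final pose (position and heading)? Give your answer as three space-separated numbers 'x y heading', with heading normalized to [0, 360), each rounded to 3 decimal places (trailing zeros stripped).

Answer: -10.3 -3.742 333

Derivation:
Executing turtle program step by step:
Start: pos=(0,0), heading=0, pen down
RT 285: heading 0 -> 75
FD 2.7: (0,0) -> (0.699,2.608) [heading=75, draw]
LT 135: heading 75 -> 210
FD 2.3: (0.699,2.608) -> (-1.293,1.458) [heading=210, draw]
REPEAT 3 [
  -- iteration 1/3 --
  FD 6.1: (-1.293,1.458) -> (-6.576,-1.592) [heading=210, draw]
  REPEAT 3 [
    -- iteration 1/3 --
    FD 2.2: (-6.576,-1.592) -> (-8.481,-2.692) [heading=210, draw]
    RT 180: heading 210 -> 30
    -- iteration 2/3 --
    FD 2.2: (-8.481,-2.692) -> (-6.576,-1.592) [heading=30, draw]
    RT 180: heading 30 -> 210
    -- iteration 3/3 --
    FD 2.2: (-6.576,-1.592) -> (-8.481,-2.692) [heading=210, draw]
    RT 180: heading 210 -> 30
  ]
  -- iteration 2/3 --
  FD 6.1: (-8.481,-2.692) -> (-3.198,0.358) [heading=30, draw]
  REPEAT 3 [
    -- iteration 1/3 --
    FD 2.2: (-3.198,0.358) -> (-1.293,1.458) [heading=30, draw]
    RT 180: heading 30 -> 210
    -- iteration 2/3 --
    FD 2.2: (-1.293,1.458) -> (-3.198,0.358) [heading=210, draw]
    RT 180: heading 210 -> 30
    -- iteration 3/3 --
    FD 2.2: (-3.198,0.358) -> (-1.293,1.458) [heading=30, draw]
    RT 180: heading 30 -> 210
  ]
  -- iteration 3/3 --
  FD 6.1: (-1.293,1.458) -> (-6.576,-1.592) [heading=210, draw]
  REPEAT 3 [
    -- iteration 1/3 --
    FD 2.2: (-6.576,-1.592) -> (-8.481,-2.692) [heading=210, draw]
    RT 180: heading 210 -> 30
    -- iteration 2/3 --
    FD 2.2: (-8.481,-2.692) -> (-6.576,-1.592) [heading=30, draw]
    RT 180: heading 30 -> 210
    -- iteration 3/3 --
    FD 2.2: (-6.576,-1.592) -> (-8.481,-2.692) [heading=210, draw]
    RT 180: heading 210 -> 30
  ]
]
BK 2.1: (-8.481,-2.692) -> (-10.3,-3.742) [heading=30, draw]
LT 45: heading 30 -> 75
RT 180: heading 75 -> 255
LT 180: heading 255 -> 75
RT 102: heading 75 -> 333
Final: pos=(-10.3,-3.742), heading=333, 15 segment(s) drawn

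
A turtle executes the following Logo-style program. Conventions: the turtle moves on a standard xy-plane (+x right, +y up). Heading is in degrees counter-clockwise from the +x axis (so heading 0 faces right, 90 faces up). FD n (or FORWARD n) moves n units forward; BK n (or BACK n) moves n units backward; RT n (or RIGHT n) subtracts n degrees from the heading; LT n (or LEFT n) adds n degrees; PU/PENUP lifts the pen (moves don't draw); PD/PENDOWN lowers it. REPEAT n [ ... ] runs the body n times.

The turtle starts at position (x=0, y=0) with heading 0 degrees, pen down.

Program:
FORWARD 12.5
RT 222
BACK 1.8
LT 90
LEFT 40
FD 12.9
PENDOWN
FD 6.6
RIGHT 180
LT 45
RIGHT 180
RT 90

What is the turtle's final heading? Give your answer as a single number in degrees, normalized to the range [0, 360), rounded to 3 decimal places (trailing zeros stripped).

Answer: 223

Derivation:
Executing turtle program step by step:
Start: pos=(0,0), heading=0, pen down
FD 12.5: (0,0) -> (12.5,0) [heading=0, draw]
RT 222: heading 0 -> 138
BK 1.8: (12.5,0) -> (13.838,-1.204) [heading=138, draw]
LT 90: heading 138 -> 228
LT 40: heading 228 -> 268
FD 12.9: (13.838,-1.204) -> (13.387,-14.097) [heading=268, draw]
PD: pen down
FD 6.6: (13.387,-14.097) -> (13.157,-20.693) [heading=268, draw]
RT 180: heading 268 -> 88
LT 45: heading 88 -> 133
RT 180: heading 133 -> 313
RT 90: heading 313 -> 223
Final: pos=(13.157,-20.693), heading=223, 4 segment(s) drawn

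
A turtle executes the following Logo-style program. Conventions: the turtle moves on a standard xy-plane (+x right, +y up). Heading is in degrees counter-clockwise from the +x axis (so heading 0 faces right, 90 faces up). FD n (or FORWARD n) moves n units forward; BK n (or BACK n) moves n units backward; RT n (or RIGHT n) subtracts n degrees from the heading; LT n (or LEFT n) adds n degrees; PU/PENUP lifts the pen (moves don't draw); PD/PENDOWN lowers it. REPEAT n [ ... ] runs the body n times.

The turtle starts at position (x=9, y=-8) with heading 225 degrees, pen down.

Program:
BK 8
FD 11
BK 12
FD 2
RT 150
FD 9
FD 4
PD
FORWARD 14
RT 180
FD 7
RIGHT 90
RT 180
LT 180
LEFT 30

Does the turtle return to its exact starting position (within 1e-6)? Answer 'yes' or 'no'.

Answer: no

Derivation:
Executing turtle program step by step:
Start: pos=(9,-8), heading=225, pen down
BK 8: (9,-8) -> (14.657,-2.343) [heading=225, draw]
FD 11: (14.657,-2.343) -> (6.879,-10.121) [heading=225, draw]
BK 12: (6.879,-10.121) -> (15.364,-1.636) [heading=225, draw]
FD 2: (15.364,-1.636) -> (13.95,-3.05) [heading=225, draw]
RT 150: heading 225 -> 75
FD 9: (13.95,-3.05) -> (16.279,5.643) [heading=75, draw]
FD 4: (16.279,5.643) -> (17.314,9.507) [heading=75, draw]
PD: pen down
FD 14: (17.314,9.507) -> (20.938,23.03) [heading=75, draw]
RT 180: heading 75 -> 255
FD 7: (20.938,23.03) -> (19.126,16.268) [heading=255, draw]
RT 90: heading 255 -> 165
RT 180: heading 165 -> 345
LT 180: heading 345 -> 165
LT 30: heading 165 -> 195
Final: pos=(19.126,16.268), heading=195, 8 segment(s) drawn

Start position: (9, -8)
Final position: (19.126, 16.268)
Distance = 26.296; >= 1e-6 -> NOT closed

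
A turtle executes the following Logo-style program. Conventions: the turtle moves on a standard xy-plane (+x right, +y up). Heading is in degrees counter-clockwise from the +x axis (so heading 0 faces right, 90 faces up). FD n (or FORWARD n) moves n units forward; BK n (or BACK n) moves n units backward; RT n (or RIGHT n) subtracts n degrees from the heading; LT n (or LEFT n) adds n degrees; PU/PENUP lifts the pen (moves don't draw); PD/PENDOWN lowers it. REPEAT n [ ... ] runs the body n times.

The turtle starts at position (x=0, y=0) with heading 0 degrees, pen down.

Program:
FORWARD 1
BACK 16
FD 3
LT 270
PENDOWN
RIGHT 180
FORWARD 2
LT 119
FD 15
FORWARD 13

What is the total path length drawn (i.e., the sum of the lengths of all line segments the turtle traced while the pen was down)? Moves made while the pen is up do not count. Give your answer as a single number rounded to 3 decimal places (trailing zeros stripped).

Executing turtle program step by step:
Start: pos=(0,0), heading=0, pen down
FD 1: (0,0) -> (1,0) [heading=0, draw]
BK 16: (1,0) -> (-15,0) [heading=0, draw]
FD 3: (-15,0) -> (-12,0) [heading=0, draw]
LT 270: heading 0 -> 270
PD: pen down
RT 180: heading 270 -> 90
FD 2: (-12,0) -> (-12,2) [heading=90, draw]
LT 119: heading 90 -> 209
FD 15: (-12,2) -> (-25.119,-5.272) [heading=209, draw]
FD 13: (-25.119,-5.272) -> (-36.489,-11.575) [heading=209, draw]
Final: pos=(-36.489,-11.575), heading=209, 6 segment(s) drawn

Segment lengths:
  seg 1: (0,0) -> (1,0), length = 1
  seg 2: (1,0) -> (-15,0), length = 16
  seg 3: (-15,0) -> (-12,0), length = 3
  seg 4: (-12,0) -> (-12,2), length = 2
  seg 5: (-12,2) -> (-25.119,-5.272), length = 15
  seg 6: (-25.119,-5.272) -> (-36.489,-11.575), length = 13
Total = 50

Answer: 50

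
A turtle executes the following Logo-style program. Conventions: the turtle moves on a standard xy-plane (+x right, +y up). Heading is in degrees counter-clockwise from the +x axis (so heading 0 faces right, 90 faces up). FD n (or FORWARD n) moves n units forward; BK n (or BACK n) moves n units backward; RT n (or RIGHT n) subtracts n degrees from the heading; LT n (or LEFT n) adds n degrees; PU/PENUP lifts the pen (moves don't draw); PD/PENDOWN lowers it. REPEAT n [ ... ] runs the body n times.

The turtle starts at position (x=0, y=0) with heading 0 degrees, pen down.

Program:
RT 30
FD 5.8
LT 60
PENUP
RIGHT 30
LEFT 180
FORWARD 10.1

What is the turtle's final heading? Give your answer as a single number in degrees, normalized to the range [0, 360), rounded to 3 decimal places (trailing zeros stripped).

Answer: 180

Derivation:
Executing turtle program step by step:
Start: pos=(0,0), heading=0, pen down
RT 30: heading 0 -> 330
FD 5.8: (0,0) -> (5.023,-2.9) [heading=330, draw]
LT 60: heading 330 -> 30
PU: pen up
RT 30: heading 30 -> 0
LT 180: heading 0 -> 180
FD 10.1: (5.023,-2.9) -> (-5.077,-2.9) [heading=180, move]
Final: pos=(-5.077,-2.9), heading=180, 1 segment(s) drawn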